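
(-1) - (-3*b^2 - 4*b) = 3*b^2 + 4*b - 1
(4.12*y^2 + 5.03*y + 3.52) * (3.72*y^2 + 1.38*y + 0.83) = 15.3264*y^4 + 24.3972*y^3 + 23.4554*y^2 + 9.0325*y + 2.9216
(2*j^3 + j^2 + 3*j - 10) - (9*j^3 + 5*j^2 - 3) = -7*j^3 - 4*j^2 + 3*j - 7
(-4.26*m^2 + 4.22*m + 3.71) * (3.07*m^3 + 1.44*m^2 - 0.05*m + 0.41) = -13.0782*m^5 + 6.821*m^4 + 17.6795*m^3 + 3.3848*m^2 + 1.5447*m + 1.5211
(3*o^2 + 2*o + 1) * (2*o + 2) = 6*o^3 + 10*o^2 + 6*o + 2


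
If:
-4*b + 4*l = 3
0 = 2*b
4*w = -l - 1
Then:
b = 0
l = 3/4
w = -7/16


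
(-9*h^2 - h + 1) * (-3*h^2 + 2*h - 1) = 27*h^4 - 15*h^3 + 4*h^2 + 3*h - 1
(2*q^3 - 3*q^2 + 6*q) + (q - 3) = 2*q^3 - 3*q^2 + 7*q - 3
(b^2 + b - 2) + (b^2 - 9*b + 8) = 2*b^2 - 8*b + 6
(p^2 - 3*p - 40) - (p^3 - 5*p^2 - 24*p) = -p^3 + 6*p^2 + 21*p - 40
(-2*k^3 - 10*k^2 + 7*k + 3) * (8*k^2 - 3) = -16*k^5 - 80*k^4 + 62*k^3 + 54*k^2 - 21*k - 9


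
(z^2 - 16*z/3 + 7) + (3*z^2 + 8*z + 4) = 4*z^2 + 8*z/3 + 11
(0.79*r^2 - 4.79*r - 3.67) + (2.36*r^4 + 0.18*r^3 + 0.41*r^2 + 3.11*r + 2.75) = 2.36*r^4 + 0.18*r^3 + 1.2*r^2 - 1.68*r - 0.92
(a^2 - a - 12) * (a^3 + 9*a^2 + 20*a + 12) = a^5 + 8*a^4 - a^3 - 116*a^2 - 252*a - 144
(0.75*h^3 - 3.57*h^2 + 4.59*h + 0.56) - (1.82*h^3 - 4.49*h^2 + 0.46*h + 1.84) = -1.07*h^3 + 0.92*h^2 + 4.13*h - 1.28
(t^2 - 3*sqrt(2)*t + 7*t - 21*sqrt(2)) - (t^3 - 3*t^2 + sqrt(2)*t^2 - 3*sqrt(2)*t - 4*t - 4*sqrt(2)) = -t^3 - sqrt(2)*t^2 + 4*t^2 + 11*t - 17*sqrt(2)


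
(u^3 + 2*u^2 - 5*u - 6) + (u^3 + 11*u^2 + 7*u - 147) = 2*u^3 + 13*u^2 + 2*u - 153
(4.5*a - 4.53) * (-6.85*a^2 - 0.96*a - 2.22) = -30.825*a^3 + 26.7105*a^2 - 5.6412*a + 10.0566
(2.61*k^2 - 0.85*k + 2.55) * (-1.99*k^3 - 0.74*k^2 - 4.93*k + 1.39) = -5.1939*k^5 - 0.2399*k^4 - 17.3128*k^3 + 5.9314*k^2 - 13.753*k + 3.5445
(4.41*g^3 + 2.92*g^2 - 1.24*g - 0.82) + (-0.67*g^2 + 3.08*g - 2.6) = 4.41*g^3 + 2.25*g^2 + 1.84*g - 3.42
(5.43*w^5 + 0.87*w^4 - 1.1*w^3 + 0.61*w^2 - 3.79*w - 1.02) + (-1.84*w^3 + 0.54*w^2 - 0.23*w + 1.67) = 5.43*w^5 + 0.87*w^4 - 2.94*w^3 + 1.15*w^2 - 4.02*w + 0.65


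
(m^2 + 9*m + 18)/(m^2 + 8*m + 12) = (m + 3)/(m + 2)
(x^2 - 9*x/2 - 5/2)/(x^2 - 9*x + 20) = (x + 1/2)/(x - 4)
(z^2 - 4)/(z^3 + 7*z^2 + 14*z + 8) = (z - 2)/(z^2 + 5*z + 4)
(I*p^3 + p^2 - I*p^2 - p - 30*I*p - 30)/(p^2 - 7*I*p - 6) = I*(p^2 - p - 30)/(p - 6*I)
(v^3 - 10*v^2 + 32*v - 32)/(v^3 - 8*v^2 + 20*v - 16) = (v - 4)/(v - 2)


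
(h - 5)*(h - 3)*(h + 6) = h^3 - 2*h^2 - 33*h + 90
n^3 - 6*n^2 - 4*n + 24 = (n - 6)*(n - 2)*(n + 2)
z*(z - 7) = z^2 - 7*z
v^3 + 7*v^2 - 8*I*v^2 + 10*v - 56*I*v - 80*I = (v + 2)*(v + 5)*(v - 8*I)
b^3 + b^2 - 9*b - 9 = (b - 3)*(b + 1)*(b + 3)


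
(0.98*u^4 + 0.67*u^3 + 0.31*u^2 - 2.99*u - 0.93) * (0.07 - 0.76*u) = -0.7448*u^5 - 0.4406*u^4 - 0.1887*u^3 + 2.2941*u^2 + 0.4975*u - 0.0651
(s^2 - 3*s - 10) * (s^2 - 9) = s^4 - 3*s^3 - 19*s^2 + 27*s + 90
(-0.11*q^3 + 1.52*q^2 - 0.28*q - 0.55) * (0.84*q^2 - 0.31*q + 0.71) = -0.0924*q^5 + 1.3109*q^4 - 0.7845*q^3 + 0.704*q^2 - 0.0283*q - 0.3905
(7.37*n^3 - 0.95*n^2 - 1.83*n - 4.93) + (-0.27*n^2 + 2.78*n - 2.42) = 7.37*n^3 - 1.22*n^2 + 0.95*n - 7.35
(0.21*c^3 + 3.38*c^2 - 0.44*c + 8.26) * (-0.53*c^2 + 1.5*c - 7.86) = -0.1113*c^5 - 1.4764*c^4 + 3.6526*c^3 - 31.6046*c^2 + 15.8484*c - 64.9236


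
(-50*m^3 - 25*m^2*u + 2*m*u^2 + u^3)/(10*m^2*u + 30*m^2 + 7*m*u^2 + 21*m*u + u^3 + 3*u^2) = (-5*m + u)/(u + 3)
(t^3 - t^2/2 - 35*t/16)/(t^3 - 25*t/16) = (4*t - 7)/(4*t - 5)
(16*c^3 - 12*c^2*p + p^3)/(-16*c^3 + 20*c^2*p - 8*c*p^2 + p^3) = (4*c + p)/(-4*c + p)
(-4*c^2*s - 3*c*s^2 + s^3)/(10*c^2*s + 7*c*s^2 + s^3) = (-4*c^2 - 3*c*s + s^2)/(10*c^2 + 7*c*s + s^2)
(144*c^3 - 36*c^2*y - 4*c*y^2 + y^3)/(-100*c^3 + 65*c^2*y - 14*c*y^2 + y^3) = (-36*c^2 + y^2)/(25*c^2 - 10*c*y + y^2)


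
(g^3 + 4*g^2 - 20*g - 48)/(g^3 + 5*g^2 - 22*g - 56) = (g + 6)/(g + 7)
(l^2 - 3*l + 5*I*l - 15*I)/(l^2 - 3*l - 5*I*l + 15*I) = (l + 5*I)/(l - 5*I)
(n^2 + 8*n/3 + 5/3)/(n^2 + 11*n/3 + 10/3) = (n + 1)/(n + 2)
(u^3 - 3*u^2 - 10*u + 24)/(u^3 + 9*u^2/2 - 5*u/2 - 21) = 2*(u - 4)/(2*u + 7)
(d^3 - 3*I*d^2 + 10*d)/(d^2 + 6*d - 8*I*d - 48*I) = d*(d^2 - 3*I*d + 10)/(d^2 + 6*d - 8*I*d - 48*I)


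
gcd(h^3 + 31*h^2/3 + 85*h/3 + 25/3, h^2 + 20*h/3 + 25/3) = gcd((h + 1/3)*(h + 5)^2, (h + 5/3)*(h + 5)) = h + 5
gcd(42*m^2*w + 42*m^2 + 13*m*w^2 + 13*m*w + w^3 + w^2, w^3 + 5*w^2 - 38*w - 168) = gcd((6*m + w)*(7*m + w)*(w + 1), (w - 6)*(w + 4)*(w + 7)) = 1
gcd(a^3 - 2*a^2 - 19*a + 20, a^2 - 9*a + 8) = a - 1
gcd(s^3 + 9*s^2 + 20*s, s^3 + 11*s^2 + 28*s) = s^2 + 4*s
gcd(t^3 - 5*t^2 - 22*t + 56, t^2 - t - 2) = t - 2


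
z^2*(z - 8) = z^3 - 8*z^2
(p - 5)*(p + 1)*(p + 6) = p^3 + 2*p^2 - 29*p - 30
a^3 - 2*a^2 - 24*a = a*(a - 6)*(a + 4)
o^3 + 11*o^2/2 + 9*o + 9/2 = (o + 1)*(o + 3/2)*(o + 3)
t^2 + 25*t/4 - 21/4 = (t - 3/4)*(t + 7)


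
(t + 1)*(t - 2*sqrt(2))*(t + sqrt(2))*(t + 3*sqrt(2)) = t^4 + t^3 + 2*sqrt(2)*t^3 - 10*t^2 + 2*sqrt(2)*t^2 - 12*sqrt(2)*t - 10*t - 12*sqrt(2)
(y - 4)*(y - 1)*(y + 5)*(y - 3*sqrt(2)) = y^4 - 3*sqrt(2)*y^3 - 21*y^2 + 20*y + 63*sqrt(2)*y - 60*sqrt(2)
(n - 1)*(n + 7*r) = n^2 + 7*n*r - n - 7*r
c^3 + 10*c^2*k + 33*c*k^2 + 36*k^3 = (c + 3*k)^2*(c + 4*k)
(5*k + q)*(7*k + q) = 35*k^2 + 12*k*q + q^2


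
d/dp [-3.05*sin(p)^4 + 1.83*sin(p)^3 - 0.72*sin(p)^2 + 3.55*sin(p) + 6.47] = (-12.2*sin(p)^3 + 5.49*sin(p)^2 - 1.44*sin(p) + 3.55)*cos(p)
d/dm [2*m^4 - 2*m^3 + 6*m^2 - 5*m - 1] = 8*m^3 - 6*m^2 + 12*m - 5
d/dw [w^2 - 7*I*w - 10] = 2*w - 7*I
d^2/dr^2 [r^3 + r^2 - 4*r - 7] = 6*r + 2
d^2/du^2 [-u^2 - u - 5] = -2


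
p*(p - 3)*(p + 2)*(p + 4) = p^4 + 3*p^3 - 10*p^2 - 24*p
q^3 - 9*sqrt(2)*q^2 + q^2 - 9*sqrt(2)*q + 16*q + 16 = (q + 1)*(q - 8*sqrt(2))*(q - sqrt(2))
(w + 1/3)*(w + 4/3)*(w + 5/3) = w^3 + 10*w^2/3 + 29*w/9 + 20/27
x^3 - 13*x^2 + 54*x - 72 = (x - 6)*(x - 4)*(x - 3)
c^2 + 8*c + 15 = (c + 3)*(c + 5)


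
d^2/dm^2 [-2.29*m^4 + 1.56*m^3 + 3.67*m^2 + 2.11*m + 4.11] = -27.48*m^2 + 9.36*m + 7.34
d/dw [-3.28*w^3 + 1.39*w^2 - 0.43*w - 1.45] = -9.84*w^2 + 2.78*w - 0.43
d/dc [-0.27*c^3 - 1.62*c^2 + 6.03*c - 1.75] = -0.81*c^2 - 3.24*c + 6.03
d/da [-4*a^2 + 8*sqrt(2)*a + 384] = -8*a + 8*sqrt(2)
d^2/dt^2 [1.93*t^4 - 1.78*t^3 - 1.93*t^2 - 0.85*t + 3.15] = 23.16*t^2 - 10.68*t - 3.86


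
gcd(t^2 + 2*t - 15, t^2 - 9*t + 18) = t - 3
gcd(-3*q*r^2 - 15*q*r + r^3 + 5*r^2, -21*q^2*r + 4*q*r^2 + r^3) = 3*q*r - r^2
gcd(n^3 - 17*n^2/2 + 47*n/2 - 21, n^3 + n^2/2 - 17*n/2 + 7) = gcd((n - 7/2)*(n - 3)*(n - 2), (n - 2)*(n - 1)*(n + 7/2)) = n - 2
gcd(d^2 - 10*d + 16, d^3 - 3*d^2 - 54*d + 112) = d^2 - 10*d + 16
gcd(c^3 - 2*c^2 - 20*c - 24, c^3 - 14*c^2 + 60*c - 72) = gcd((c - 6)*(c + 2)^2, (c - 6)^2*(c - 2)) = c - 6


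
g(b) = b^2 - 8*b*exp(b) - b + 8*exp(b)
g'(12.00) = -15624436.98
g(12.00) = -14322289.64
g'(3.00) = -477.05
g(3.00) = -315.37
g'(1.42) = -45.16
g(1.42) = -13.30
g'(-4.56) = -9.74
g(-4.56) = 25.82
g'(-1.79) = -2.19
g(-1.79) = 8.72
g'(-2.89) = -5.50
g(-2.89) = 12.97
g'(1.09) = -24.76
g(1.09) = -2.04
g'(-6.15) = -13.20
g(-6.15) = 44.09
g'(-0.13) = -0.35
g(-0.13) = 8.08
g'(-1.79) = -2.19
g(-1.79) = 8.72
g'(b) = -8*b*exp(b) + 2*b - 1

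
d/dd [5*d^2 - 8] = 10*d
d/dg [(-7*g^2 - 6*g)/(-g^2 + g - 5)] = (-13*g^2 + 70*g + 30)/(g^4 - 2*g^3 + 11*g^2 - 10*g + 25)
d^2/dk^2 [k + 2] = 0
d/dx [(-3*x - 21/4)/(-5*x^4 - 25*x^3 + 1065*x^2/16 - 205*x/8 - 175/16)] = 24*(-96*x^4 - 544*x^3 - 414*x^2 + 1491*x - 217)/(5*(256*x^8 + 2560*x^7 - 416*x^6 - 31456*x^5 + 59609*x^4 - 29332*x^3 - 8186*x^2 + 5740*x + 1225))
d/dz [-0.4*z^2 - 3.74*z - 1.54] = -0.8*z - 3.74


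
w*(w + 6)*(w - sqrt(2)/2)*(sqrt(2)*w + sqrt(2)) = sqrt(2)*w^4 - w^3 + 7*sqrt(2)*w^3 - 7*w^2 + 6*sqrt(2)*w^2 - 6*w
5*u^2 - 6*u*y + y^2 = (-5*u + y)*(-u + y)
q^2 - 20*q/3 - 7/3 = (q - 7)*(q + 1/3)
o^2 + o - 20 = (o - 4)*(o + 5)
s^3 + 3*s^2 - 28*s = s*(s - 4)*(s + 7)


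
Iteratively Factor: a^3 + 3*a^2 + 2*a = (a)*(a^2 + 3*a + 2) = a*(a + 1)*(a + 2)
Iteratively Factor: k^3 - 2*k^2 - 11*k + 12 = (k + 3)*(k^2 - 5*k + 4) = (k - 1)*(k + 3)*(k - 4)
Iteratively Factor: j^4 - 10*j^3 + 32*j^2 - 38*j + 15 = (j - 5)*(j^3 - 5*j^2 + 7*j - 3) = (j - 5)*(j - 3)*(j^2 - 2*j + 1) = (j - 5)*(j - 3)*(j - 1)*(j - 1)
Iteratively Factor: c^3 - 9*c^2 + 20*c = (c - 5)*(c^2 - 4*c) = (c - 5)*(c - 4)*(c)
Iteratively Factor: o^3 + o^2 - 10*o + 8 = (o - 2)*(o^2 + 3*o - 4) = (o - 2)*(o + 4)*(o - 1)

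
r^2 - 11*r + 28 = (r - 7)*(r - 4)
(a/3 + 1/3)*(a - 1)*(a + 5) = a^3/3 + 5*a^2/3 - a/3 - 5/3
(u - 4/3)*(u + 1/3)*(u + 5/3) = u^3 + 2*u^2/3 - 19*u/9 - 20/27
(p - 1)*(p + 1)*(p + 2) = p^3 + 2*p^2 - p - 2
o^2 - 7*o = o*(o - 7)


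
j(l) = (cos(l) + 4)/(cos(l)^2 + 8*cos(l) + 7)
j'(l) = (2*sin(l)*cos(l) + 8*sin(l))*(cos(l) + 4)/(cos(l)^2 + 8*cos(l) + 7)^2 - sin(l)/(cos(l)^2 + 8*cos(l) + 7) = (cos(l)^2 + 8*cos(l) + 25)*sin(l)/(cos(l)^2 + 8*cos(l) + 7)^2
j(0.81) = 0.36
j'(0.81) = 0.13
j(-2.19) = 1.27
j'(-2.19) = -2.32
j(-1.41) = 0.50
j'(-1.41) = -0.38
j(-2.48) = 2.45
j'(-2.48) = -6.91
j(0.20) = 0.32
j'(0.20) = 0.03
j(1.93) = 0.85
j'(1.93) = 1.12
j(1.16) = 0.42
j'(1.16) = 0.24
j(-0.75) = 0.35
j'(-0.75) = -0.12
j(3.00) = 50.05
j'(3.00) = 704.54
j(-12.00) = 0.33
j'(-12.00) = 0.08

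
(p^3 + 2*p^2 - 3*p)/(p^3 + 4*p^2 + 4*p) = (p^2 + 2*p - 3)/(p^2 + 4*p + 4)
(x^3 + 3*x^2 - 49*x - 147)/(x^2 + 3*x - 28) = (x^2 - 4*x - 21)/(x - 4)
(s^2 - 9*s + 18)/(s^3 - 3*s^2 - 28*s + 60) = (s - 3)/(s^2 + 3*s - 10)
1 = 1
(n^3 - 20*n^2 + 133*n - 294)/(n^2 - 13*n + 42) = n - 7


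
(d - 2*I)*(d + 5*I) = d^2 + 3*I*d + 10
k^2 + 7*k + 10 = (k + 2)*(k + 5)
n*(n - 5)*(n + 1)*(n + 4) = n^4 - 21*n^2 - 20*n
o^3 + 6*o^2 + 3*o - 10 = (o - 1)*(o + 2)*(o + 5)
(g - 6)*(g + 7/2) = g^2 - 5*g/2 - 21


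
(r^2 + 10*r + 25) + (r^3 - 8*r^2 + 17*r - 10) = r^3 - 7*r^2 + 27*r + 15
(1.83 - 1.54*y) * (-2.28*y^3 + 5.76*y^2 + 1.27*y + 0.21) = 3.5112*y^4 - 13.0428*y^3 + 8.585*y^2 + 2.0007*y + 0.3843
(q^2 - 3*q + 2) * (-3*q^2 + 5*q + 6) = -3*q^4 + 14*q^3 - 15*q^2 - 8*q + 12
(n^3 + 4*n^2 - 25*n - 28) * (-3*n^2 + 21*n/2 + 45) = -3*n^5 - 3*n^4/2 + 162*n^3 + 3*n^2/2 - 1419*n - 1260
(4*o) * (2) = 8*o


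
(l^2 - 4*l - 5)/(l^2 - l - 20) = (l + 1)/(l + 4)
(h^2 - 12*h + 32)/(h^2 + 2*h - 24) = (h - 8)/(h + 6)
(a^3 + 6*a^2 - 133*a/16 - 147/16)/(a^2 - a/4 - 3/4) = (4*a^2 + 21*a - 49)/(4*(a - 1))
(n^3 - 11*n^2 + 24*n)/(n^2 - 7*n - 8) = n*(n - 3)/(n + 1)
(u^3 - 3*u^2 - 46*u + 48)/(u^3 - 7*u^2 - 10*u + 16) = (u + 6)/(u + 2)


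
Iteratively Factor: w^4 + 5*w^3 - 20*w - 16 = (w + 1)*(w^3 + 4*w^2 - 4*w - 16) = (w + 1)*(w + 4)*(w^2 - 4) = (w - 2)*(w + 1)*(w + 4)*(w + 2)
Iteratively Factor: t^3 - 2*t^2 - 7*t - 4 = (t + 1)*(t^2 - 3*t - 4) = (t + 1)^2*(t - 4)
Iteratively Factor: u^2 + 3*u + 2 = (u + 1)*(u + 2)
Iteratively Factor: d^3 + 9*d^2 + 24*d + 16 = (d + 4)*(d^2 + 5*d + 4) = (d + 1)*(d + 4)*(d + 4)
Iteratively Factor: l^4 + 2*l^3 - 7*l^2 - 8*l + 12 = (l - 1)*(l^3 + 3*l^2 - 4*l - 12) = (l - 1)*(l + 2)*(l^2 + l - 6) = (l - 2)*(l - 1)*(l + 2)*(l + 3)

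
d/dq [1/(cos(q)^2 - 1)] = 2*cos(q)/sin(q)^3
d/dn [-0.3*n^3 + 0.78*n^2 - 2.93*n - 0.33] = -0.9*n^2 + 1.56*n - 2.93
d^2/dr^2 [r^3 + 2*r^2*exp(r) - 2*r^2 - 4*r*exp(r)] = 2*r^2*exp(r) + 4*r*exp(r) + 6*r - 4*exp(r) - 4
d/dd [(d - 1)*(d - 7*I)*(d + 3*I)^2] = 4*d^3 - 3*d^2*(1 + I) + 2*d*(33 + I) - 33 + 63*I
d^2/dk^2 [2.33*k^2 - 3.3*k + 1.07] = 4.66000000000000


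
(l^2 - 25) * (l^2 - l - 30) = l^4 - l^3 - 55*l^2 + 25*l + 750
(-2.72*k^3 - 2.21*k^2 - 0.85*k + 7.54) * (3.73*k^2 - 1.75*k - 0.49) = -10.1456*k^5 - 3.4833*k^4 + 2.0298*k^3 + 30.6946*k^2 - 12.7785*k - 3.6946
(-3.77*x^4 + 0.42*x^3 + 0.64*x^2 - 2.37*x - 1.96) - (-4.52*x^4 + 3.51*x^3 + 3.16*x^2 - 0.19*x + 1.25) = 0.75*x^4 - 3.09*x^3 - 2.52*x^2 - 2.18*x - 3.21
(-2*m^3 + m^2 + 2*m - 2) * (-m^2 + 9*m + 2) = 2*m^5 - 19*m^4 + 3*m^3 + 22*m^2 - 14*m - 4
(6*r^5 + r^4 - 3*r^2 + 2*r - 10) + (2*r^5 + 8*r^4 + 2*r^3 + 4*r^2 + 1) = 8*r^5 + 9*r^4 + 2*r^3 + r^2 + 2*r - 9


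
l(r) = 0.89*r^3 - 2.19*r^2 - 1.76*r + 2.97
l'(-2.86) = 32.61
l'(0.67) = -3.50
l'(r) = 2.67*r^2 - 4.38*r - 1.76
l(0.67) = 1.08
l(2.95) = 1.57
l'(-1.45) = 10.20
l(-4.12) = -89.19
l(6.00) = 105.81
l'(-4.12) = 61.61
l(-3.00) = -35.49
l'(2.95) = 8.55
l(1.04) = -0.23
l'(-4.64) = 76.05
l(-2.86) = -30.73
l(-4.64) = -124.92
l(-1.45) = -1.80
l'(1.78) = -1.10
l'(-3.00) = 35.41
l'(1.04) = -3.43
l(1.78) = -2.08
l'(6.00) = 68.08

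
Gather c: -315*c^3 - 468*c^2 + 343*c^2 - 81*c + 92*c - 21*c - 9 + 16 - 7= -315*c^3 - 125*c^2 - 10*c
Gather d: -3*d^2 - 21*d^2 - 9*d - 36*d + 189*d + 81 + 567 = -24*d^2 + 144*d + 648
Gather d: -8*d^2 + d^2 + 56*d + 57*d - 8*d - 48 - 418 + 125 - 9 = -7*d^2 + 105*d - 350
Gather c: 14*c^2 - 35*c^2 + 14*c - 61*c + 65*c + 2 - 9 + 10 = -21*c^2 + 18*c + 3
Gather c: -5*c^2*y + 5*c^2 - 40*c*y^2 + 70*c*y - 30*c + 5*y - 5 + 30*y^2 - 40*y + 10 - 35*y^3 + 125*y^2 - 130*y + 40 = c^2*(5 - 5*y) + c*(-40*y^2 + 70*y - 30) - 35*y^3 + 155*y^2 - 165*y + 45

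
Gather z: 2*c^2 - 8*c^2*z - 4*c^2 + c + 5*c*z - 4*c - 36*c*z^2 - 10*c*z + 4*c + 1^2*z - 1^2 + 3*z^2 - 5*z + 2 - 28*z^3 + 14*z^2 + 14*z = -2*c^2 + c - 28*z^3 + z^2*(17 - 36*c) + z*(-8*c^2 - 5*c + 10) + 1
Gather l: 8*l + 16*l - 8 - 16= 24*l - 24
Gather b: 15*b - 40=15*b - 40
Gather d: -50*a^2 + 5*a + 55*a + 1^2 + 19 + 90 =-50*a^2 + 60*a + 110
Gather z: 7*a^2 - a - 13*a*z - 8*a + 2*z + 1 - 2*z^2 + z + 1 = 7*a^2 - 9*a - 2*z^2 + z*(3 - 13*a) + 2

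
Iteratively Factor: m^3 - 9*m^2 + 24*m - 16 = (m - 1)*(m^2 - 8*m + 16) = (m - 4)*(m - 1)*(m - 4)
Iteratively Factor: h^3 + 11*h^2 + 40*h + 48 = (h + 3)*(h^2 + 8*h + 16) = (h + 3)*(h + 4)*(h + 4)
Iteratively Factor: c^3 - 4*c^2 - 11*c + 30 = (c - 5)*(c^2 + c - 6) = (c - 5)*(c - 2)*(c + 3)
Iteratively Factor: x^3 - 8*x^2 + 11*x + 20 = (x - 5)*(x^2 - 3*x - 4) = (x - 5)*(x - 4)*(x + 1)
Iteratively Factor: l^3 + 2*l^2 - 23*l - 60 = (l + 4)*(l^2 - 2*l - 15) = (l + 3)*(l + 4)*(l - 5)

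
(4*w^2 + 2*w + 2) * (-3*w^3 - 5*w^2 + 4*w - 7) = -12*w^5 - 26*w^4 - 30*w^2 - 6*w - 14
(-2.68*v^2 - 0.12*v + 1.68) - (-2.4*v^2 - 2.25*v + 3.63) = -0.28*v^2 + 2.13*v - 1.95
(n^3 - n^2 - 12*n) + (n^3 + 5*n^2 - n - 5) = 2*n^3 + 4*n^2 - 13*n - 5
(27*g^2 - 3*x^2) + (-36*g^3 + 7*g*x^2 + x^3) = -36*g^3 + 27*g^2 + 7*g*x^2 + x^3 - 3*x^2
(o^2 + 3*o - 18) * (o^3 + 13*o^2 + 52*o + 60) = o^5 + 16*o^4 + 73*o^3 - 18*o^2 - 756*o - 1080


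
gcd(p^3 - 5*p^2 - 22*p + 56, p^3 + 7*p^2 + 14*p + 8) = p + 4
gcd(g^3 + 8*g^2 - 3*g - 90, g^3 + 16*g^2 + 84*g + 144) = g + 6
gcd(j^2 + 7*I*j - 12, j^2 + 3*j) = 1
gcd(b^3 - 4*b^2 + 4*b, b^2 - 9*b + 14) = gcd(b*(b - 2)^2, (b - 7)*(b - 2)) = b - 2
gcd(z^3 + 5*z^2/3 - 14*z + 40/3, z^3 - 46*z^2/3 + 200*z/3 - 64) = z - 4/3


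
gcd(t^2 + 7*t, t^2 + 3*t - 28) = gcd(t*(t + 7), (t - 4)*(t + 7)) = t + 7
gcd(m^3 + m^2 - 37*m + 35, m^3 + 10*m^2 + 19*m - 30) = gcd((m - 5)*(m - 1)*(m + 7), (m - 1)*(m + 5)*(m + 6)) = m - 1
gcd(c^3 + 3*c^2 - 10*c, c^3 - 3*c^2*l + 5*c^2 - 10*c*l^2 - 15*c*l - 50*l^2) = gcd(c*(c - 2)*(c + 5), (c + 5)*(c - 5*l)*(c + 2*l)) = c + 5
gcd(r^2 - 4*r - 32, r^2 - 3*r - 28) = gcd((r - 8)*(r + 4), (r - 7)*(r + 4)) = r + 4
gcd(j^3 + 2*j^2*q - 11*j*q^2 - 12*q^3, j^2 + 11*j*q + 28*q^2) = j + 4*q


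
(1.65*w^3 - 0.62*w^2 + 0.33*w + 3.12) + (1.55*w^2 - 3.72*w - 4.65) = 1.65*w^3 + 0.93*w^2 - 3.39*w - 1.53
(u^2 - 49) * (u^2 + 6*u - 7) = u^4 + 6*u^3 - 56*u^2 - 294*u + 343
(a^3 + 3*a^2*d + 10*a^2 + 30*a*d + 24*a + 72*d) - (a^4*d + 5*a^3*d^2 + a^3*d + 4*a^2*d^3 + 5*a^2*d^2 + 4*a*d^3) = -a^4*d - 5*a^3*d^2 - a^3*d + a^3 - 4*a^2*d^3 - 5*a^2*d^2 + 3*a^2*d + 10*a^2 - 4*a*d^3 + 30*a*d + 24*a + 72*d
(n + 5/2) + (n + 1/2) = 2*n + 3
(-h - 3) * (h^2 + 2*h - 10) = -h^3 - 5*h^2 + 4*h + 30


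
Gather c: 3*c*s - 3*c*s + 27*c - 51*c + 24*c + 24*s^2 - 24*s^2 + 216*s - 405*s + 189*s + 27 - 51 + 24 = 0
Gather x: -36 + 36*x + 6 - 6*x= 30*x - 30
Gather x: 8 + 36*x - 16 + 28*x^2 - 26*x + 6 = 28*x^2 + 10*x - 2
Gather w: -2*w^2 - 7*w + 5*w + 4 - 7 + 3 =-2*w^2 - 2*w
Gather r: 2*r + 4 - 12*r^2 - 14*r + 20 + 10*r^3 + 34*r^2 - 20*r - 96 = 10*r^3 + 22*r^2 - 32*r - 72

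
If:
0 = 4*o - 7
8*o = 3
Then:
No Solution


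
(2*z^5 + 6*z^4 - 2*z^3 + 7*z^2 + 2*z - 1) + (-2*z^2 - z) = 2*z^5 + 6*z^4 - 2*z^3 + 5*z^2 + z - 1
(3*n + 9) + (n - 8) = 4*n + 1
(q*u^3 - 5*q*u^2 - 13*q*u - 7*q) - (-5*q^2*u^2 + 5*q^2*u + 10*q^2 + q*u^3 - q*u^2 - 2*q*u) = 5*q^2*u^2 - 5*q^2*u - 10*q^2 - 4*q*u^2 - 11*q*u - 7*q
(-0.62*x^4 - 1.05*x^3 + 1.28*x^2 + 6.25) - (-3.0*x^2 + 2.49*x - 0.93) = -0.62*x^4 - 1.05*x^3 + 4.28*x^2 - 2.49*x + 7.18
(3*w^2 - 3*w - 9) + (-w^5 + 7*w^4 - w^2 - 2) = -w^5 + 7*w^4 + 2*w^2 - 3*w - 11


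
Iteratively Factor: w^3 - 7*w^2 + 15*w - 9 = (w - 1)*(w^2 - 6*w + 9) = (w - 3)*(w - 1)*(w - 3)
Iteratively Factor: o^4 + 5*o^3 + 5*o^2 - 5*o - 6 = (o + 3)*(o^3 + 2*o^2 - o - 2) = (o + 1)*(o + 3)*(o^2 + o - 2) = (o - 1)*(o + 1)*(o + 3)*(o + 2)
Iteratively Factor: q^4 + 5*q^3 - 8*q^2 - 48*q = (q)*(q^3 + 5*q^2 - 8*q - 48) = q*(q - 3)*(q^2 + 8*q + 16) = q*(q - 3)*(q + 4)*(q + 4)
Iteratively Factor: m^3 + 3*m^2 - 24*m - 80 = (m - 5)*(m^2 + 8*m + 16) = (m - 5)*(m + 4)*(m + 4)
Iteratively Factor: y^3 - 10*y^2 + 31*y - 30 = (y - 2)*(y^2 - 8*y + 15) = (y - 5)*(y - 2)*(y - 3)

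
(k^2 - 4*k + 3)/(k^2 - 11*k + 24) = (k - 1)/(k - 8)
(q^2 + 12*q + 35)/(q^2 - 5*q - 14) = (q^2 + 12*q + 35)/(q^2 - 5*q - 14)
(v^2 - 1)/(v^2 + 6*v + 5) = (v - 1)/(v + 5)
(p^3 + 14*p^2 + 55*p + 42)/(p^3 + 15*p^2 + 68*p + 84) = (p + 1)/(p + 2)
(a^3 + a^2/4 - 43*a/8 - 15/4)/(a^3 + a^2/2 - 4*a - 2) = (8*a^2 - 14*a - 15)/(4*(2*a^2 - 3*a - 2))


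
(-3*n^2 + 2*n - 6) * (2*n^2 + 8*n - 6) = -6*n^4 - 20*n^3 + 22*n^2 - 60*n + 36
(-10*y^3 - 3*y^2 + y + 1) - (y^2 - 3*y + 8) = -10*y^3 - 4*y^2 + 4*y - 7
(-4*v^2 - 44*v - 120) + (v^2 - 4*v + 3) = -3*v^2 - 48*v - 117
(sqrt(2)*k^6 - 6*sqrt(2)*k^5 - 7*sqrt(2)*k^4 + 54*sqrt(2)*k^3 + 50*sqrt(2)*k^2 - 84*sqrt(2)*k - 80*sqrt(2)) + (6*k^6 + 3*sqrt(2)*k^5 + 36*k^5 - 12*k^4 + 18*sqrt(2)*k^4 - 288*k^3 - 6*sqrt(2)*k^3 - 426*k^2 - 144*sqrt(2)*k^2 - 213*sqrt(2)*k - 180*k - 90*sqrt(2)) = sqrt(2)*k^6 + 6*k^6 - 3*sqrt(2)*k^5 + 36*k^5 - 12*k^4 + 11*sqrt(2)*k^4 - 288*k^3 + 48*sqrt(2)*k^3 - 426*k^2 - 94*sqrt(2)*k^2 - 297*sqrt(2)*k - 180*k - 170*sqrt(2)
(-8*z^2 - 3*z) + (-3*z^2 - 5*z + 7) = -11*z^2 - 8*z + 7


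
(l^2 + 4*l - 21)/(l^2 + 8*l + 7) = (l - 3)/(l + 1)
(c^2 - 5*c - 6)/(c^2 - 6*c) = (c + 1)/c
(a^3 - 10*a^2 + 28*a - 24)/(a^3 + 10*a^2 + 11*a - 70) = (a^2 - 8*a + 12)/(a^2 + 12*a + 35)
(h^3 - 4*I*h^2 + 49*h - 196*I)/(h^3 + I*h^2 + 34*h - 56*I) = (h - 7*I)/(h - 2*I)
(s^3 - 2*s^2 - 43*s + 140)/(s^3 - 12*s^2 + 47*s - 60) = (s + 7)/(s - 3)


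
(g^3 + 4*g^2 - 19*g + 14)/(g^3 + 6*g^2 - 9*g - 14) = (g - 1)/(g + 1)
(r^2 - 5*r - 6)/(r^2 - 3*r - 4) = (r - 6)/(r - 4)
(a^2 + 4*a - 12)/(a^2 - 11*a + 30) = (a^2 + 4*a - 12)/(a^2 - 11*a + 30)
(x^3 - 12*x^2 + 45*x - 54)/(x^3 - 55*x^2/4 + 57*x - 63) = 4*(x^2 - 6*x + 9)/(4*x^2 - 31*x + 42)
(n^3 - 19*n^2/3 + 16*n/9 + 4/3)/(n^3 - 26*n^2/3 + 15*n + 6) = (n - 2/3)/(n - 3)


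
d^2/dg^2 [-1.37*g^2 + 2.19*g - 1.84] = -2.74000000000000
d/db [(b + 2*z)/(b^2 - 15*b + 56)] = (b^2 - 15*b - (b + 2*z)*(2*b - 15) + 56)/(b^2 - 15*b + 56)^2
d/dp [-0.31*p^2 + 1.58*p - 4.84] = 1.58 - 0.62*p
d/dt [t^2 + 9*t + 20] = 2*t + 9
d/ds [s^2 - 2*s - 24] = 2*s - 2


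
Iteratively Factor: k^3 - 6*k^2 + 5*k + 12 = (k + 1)*(k^2 - 7*k + 12) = (k - 4)*(k + 1)*(k - 3)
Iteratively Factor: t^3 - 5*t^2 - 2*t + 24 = (t - 4)*(t^2 - t - 6) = (t - 4)*(t - 3)*(t + 2)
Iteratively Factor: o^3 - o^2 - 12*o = (o - 4)*(o^2 + 3*o) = o*(o - 4)*(o + 3)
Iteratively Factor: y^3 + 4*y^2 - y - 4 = (y + 1)*(y^2 + 3*y - 4) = (y + 1)*(y + 4)*(y - 1)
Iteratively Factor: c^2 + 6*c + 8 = (c + 4)*(c + 2)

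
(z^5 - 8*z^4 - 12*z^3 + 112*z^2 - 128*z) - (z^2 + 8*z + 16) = z^5 - 8*z^4 - 12*z^3 + 111*z^2 - 136*z - 16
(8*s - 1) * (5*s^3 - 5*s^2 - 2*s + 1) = 40*s^4 - 45*s^3 - 11*s^2 + 10*s - 1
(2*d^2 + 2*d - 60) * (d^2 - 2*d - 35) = 2*d^4 - 2*d^3 - 134*d^2 + 50*d + 2100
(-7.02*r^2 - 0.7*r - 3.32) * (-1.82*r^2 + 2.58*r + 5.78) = 12.7764*r^4 - 16.8376*r^3 - 36.3392*r^2 - 12.6116*r - 19.1896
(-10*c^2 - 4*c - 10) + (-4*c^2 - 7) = -14*c^2 - 4*c - 17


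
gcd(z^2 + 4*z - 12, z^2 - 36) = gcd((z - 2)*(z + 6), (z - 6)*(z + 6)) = z + 6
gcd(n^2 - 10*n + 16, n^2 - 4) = n - 2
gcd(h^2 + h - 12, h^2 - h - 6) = h - 3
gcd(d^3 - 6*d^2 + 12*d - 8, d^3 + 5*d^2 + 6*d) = 1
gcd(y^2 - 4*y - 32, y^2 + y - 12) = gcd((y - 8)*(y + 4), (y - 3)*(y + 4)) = y + 4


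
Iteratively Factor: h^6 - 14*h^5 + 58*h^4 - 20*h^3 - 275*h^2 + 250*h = (h - 1)*(h^5 - 13*h^4 + 45*h^3 + 25*h^2 - 250*h) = (h - 5)*(h - 1)*(h^4 - 8*h^3 + 5*h^2 + 50*h) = h*(h - 5)*(h - 1)*(h^3 - 8*h^2 + 5*h + 50) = h*(h - 5)^2*(h - 1)*(h^2 - 3*h - 10) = h*(h - 5)^2*(h - 1)*(h + 2)*(h - 5)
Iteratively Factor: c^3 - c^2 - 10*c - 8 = (c + 2)*(c^2 - 3*c - 4) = (c - 4)*(c + 2)*(c + 1)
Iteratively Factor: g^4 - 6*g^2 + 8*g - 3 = (g - 1)*(g^3 + g^2 - 5*g + 3) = (g - 1)^2*(g^2 + 2*g - 3) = (g - 1)^3*(g + 3)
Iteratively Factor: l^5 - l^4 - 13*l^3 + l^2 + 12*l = (l + 1)*(l^4 - 2*l^3 - 11*l^2 + 12*l) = (l - 1)*(l + 1)*(l^3 - l^2 - 12*l) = (l - 4)*(l - 1)*(l + 1)*(l^2 + 3*l) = (l - 4)*(l - 1)*(l + 1)*(l + 3)*(l)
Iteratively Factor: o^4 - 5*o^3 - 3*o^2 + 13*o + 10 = (o + 1)*(o^3 - 6*o^2 + 3*o + 10) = (o - 2)*(o + 1)*(o^2 - 4*o - 5) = (o - 5)*(o - 2)*(o + 1)*(o + 1)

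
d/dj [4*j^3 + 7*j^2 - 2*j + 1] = 12*j^2 + 14*j - 2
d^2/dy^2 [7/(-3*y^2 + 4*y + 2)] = 14*(-9*y^2 + 12*y + 4*(3*y - 2)^2 + 6)/(-3*y^2 + 4*y + 2)^3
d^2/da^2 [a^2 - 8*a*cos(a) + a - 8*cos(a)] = 8*a*cos(a) + 16*sin(a) + 8*cos(a) + 2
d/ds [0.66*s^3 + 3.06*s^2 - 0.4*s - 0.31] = 1.98*s^2 + 6.12*s - 0.4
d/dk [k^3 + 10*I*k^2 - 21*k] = 3*k^2 + 20*I*k - 21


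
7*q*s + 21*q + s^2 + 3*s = (7*q + s)*(s + 3)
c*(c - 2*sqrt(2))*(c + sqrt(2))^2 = c^4 - 6*c^2 - 4*sqrt(2)*c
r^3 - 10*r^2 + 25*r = r*(r - 5)^2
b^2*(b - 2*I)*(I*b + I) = I*b^4 + 2*b^3 + I*b^3 + 2*b^2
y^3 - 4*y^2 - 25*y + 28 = (y - 7)*(y - 1)*(y + 4)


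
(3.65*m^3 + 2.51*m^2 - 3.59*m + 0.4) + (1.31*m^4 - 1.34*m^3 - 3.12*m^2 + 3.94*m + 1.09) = 1.31*m^4 + 2.31*m^3 - 0.61*m^2 + 0.35*m + 1.49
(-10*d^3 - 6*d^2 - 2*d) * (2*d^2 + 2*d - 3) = -20*d^5 - 32*d^4 + 14*d^3 + 14*d^2 + 6*d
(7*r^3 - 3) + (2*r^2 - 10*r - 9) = 7*r^3 + 2*r^2 - 10*r - 12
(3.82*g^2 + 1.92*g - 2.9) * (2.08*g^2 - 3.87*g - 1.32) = 7.9456*g^4 - 10.7898*g^3 - 18.5048*g^2 + 8.6886*g + 3.828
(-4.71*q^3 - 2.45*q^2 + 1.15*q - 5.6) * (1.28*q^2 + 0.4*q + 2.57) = -6.0288*q^5 - 5.02*q^4 - 11.6127*q^3 - 13.0045*q^2 + 0.7155*q - 14.392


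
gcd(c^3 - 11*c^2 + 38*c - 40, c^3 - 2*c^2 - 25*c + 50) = c^2 - 7*c + 10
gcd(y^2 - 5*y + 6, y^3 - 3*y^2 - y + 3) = y - 3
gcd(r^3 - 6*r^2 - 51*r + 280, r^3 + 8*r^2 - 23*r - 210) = r^2 + 2*r - 35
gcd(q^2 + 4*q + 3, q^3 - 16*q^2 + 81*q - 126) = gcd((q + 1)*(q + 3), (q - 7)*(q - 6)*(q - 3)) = 1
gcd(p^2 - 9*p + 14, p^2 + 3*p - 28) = 1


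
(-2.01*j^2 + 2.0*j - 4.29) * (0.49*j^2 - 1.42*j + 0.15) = -0.9849*j^4 + 3.8342*j^3 - 5.2436*j^2 + 6.3918*j - 0.6435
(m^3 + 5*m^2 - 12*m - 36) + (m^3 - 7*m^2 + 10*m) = 2*m^3 - 2*m^2 - 2*m - 36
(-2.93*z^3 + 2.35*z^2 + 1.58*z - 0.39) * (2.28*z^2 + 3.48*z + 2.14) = -6.6804*z^5 - 4.8384*z^4 + 5.5102*z^3 + 9.6382*z^2 + 2.024*z - 0.8346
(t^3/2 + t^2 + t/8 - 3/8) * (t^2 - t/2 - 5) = t^5/2 + 3*t^4/4 - 23*t^3/8 - 87*t^2/16 - 7*t/16 + 15/8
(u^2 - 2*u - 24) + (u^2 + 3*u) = 2*u^2 + u - 24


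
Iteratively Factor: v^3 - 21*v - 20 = (v - 5)*(v^2 + 5*v + 4) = (v - 5)*(v + 1)*(v + 4)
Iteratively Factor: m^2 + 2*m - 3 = (m - 1)*(m + 3)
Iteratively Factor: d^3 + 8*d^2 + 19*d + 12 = (d + 4)*(d^2 + 4*d + 3) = (d + 1)*(d + 4)*(d + 3)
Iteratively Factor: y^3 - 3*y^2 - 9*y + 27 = (y - 3)*(y^2 - 9) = (y - 3)^2*(y + 3)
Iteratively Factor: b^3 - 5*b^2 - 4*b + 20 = (b - 5)*(b^2 - 4) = (b - 5)*(b - 2)*(b + 2)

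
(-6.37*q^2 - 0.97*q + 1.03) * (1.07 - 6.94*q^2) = 44.2078*q^4 + 6.7318*q^3 - 13.9641*q^2 - 1.0379*q + 1.1021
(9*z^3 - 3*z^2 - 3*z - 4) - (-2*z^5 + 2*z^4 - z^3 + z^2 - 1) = 2*z^5 - 2*z^4 + 10*z^3 - 4*z^2 - 3*z - 3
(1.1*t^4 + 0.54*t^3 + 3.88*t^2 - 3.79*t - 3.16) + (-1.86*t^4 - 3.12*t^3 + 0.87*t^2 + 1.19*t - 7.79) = -0.76*t^4 - 2.58*t^3 + 4.75*t^2 - 2.6*t - 10.95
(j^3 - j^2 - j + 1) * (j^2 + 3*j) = j^5 + 2*j^4 - 4*j^3 - 2*j^2 + 3*j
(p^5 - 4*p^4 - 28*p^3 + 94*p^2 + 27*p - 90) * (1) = p^5 - 4*p^4 - 28*p^3 + 94*p^2 + 27*p - 90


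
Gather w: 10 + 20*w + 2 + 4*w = 24*w + 12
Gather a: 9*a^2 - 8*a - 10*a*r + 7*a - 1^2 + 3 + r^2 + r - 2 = 9*a^2 + a*(-10*r - 1) + r^2 + r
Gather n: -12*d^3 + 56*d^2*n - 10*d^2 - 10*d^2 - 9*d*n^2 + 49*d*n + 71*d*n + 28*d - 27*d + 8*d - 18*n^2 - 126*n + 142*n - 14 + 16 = -12*d^3 - 20*d^2 + 9*d + n^2*(-9*d - 18) + n*(56*d^2 + 120*d + 16) + 2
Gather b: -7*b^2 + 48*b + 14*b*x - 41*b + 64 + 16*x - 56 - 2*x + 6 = -7*b^2 + b*(14*x + 7) + 14*x + 14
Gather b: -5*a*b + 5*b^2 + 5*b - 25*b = 5*b^2 + b*(-5*a - 20)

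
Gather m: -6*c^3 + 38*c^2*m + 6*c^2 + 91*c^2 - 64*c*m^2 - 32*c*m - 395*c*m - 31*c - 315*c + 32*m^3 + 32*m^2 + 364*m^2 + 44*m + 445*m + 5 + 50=-6*c^3 + 97*c^2 - 346*c + 32*m^3 + m^2*(396 - 64*c) + m*(38*c^2 - 427*c + 489) + 55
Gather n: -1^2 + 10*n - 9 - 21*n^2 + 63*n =-21*n^2 + 73*n - 10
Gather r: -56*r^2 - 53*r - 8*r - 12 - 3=-56*r^2 - 61*r - 15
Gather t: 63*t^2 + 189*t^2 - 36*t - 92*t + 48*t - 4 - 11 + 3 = 252*t^2 - 80*t - 12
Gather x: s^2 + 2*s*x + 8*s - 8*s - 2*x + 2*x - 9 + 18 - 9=s^2 + 2*s*x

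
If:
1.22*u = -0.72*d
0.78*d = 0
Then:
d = 0.00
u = 0.00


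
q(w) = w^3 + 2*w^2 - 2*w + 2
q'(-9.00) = 205.00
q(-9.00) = -547.00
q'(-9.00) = 205.00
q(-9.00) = -547.00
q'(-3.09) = 14.28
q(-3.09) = -2.23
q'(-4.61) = 43.32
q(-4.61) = -44.25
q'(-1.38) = -1.81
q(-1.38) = 5.94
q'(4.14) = 65.98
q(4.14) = 98.96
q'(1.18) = 6.90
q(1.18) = 4.07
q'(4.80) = 86.32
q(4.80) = 149.07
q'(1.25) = 7.69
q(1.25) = 4.58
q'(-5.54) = 67.91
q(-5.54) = -95.57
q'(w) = 3*w^2 + 4*w - 2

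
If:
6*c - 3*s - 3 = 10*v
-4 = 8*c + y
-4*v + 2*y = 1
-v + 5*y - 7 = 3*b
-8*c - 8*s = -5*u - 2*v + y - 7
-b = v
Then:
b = -3/8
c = -21/32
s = -57/16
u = -161/20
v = 3/8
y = 5/4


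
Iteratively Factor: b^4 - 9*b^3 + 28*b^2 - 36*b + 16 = (b - 2)*(b^3 - 7*b^2 + 14*b - 8) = (b - 2)^2*(b^2 - 5*b + 4) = (b - 2)^2*(b - 1)*(b - 4)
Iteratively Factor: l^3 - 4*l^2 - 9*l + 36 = (l + 3)*(l^2 - 7*l + 12) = (l - 3)*(l + 3)*(l - 4)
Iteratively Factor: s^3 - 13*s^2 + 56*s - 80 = (s - 4)*(s^2 - 9*s + 20) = (s - 5)*(s - 4)*(s - 4)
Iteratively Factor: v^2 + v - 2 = (v - 1)*(v + 2)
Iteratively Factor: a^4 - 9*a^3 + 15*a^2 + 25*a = (a - 5)*(a^3 - 4*a^2 - 5*a) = (a - 5)*(a + 1)*(a^2 - 5*a) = a*(a - 5)*(a + 1)*(a - 5)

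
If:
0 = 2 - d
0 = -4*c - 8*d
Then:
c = -4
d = 2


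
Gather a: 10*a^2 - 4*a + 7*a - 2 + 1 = 10*a^2 + 3*a - 1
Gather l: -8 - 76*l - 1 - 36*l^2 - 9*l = -36*l^2 - 85*l - 9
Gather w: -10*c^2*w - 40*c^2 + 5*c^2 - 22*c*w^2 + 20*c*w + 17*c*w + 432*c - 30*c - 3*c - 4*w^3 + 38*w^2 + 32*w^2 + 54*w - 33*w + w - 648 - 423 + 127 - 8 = -35*c^2 + 399*c - 4*w^3 + w^2*(70 - 22*c) + w*(-10*c^2 + 37*c + 22) - 952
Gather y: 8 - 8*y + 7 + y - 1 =14 - 7*y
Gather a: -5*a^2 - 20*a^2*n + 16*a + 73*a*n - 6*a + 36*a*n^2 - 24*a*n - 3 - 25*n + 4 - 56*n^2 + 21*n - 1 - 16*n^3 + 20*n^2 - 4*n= a^2*(-20*n - 5) + a*(36*n^2 + 49*n + 10) - 16*n^3 - 36*n^2 - 8*n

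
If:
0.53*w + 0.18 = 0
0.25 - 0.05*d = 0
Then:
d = 5.00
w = -0.34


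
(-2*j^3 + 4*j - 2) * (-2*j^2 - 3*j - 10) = 4*j^5 + 6*j^4 + 12*j^3 - 8*j^2 - 34*j + 20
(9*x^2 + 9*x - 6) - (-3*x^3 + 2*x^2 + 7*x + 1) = 3*x^3 + 7*x^2 + 2*x - 7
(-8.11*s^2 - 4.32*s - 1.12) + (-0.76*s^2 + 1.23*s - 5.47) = -8.87*s^2 - 3.09*s - 6.59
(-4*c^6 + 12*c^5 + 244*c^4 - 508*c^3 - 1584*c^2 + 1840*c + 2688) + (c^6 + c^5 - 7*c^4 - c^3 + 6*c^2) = -3*c^6 + 13*c^5 + 237*c^4 - 509*c^3 - 1578*c^2 + 1840*c + 2688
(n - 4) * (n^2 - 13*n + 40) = n^3 - 17*n^2 + 92*n - 160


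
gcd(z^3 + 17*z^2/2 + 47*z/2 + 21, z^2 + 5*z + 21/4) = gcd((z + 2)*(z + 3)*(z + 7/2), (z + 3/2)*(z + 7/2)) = z + 7/2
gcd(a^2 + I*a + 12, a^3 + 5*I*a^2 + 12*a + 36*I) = a - 3*I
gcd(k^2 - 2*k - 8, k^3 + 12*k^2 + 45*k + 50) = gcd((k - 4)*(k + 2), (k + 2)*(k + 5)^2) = k + 2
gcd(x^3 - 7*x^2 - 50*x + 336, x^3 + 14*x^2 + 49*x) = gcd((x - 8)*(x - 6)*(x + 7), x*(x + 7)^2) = x + 7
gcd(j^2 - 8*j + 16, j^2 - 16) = j - 4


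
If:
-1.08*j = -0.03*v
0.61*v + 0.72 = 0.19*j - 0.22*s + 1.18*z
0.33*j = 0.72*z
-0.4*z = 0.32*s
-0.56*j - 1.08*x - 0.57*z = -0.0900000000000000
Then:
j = -0.03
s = 0.02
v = -1.23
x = 0.11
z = -0.02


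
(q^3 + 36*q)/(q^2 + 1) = q*(q^2 + 36)/(q^2 + 1)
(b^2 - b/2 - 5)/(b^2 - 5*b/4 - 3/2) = 2*(-2*b^2 + b + 10)/(-4*b^2 + 5*b + 6)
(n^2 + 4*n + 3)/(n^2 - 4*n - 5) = (n + 3)/(n - 5)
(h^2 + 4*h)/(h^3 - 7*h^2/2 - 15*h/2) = 2*(h + 4)/(2*h^2 - 7*h - 15)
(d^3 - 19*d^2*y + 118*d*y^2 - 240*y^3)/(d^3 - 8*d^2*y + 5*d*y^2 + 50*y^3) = (-d^2 + 14*d*y - 48*y^2)/(-d^2 + 3*d*y + 10*y^2)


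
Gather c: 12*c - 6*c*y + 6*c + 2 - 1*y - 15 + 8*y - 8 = c*(18 - 6*y) + 7*y - 21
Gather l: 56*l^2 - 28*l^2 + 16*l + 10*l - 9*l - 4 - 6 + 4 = 28*l^2 + 17*l - 6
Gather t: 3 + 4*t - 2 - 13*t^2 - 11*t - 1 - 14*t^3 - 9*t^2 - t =-14*t^3 - 22*t^2 - 8*t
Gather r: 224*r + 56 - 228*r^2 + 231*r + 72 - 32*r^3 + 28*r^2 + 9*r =-32*r^3 - 200*r^2 + 464*r + 128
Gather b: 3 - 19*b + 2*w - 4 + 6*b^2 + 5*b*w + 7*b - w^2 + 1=6*b^2 + b*(5*w - 12) - w^2 + 2*w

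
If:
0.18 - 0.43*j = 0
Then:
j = 0.42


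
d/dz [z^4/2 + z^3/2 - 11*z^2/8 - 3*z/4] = 2*z^3 + 3*z^2/2 - 11*z/4 - 3/4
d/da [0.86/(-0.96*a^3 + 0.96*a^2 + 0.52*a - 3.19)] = (2.4768*a^2 - 1.6512*a - 0.4472)/(0.96*a^3 - 0.96*a^2 - 0.52*a + 3.19)^2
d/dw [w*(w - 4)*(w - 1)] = 3*w^2 - 10*w + 4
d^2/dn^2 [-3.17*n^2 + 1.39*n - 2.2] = -6.34000000000000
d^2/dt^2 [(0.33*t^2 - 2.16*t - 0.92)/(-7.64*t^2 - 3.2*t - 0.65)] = (268.292352*t^3 + 332.032872*t^2 + 70.5936*t + 0.439710000000002)/(445.943744*t^6 + 560.34816*t^5 + 348.52152*t^4 + 128.1152*t^3 + 29.6517*t^2 + 4.056*t + 0.274625)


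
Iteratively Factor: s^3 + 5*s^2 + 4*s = (s + 1)*(s^2 + 4*s) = s*(s + 1)*(s + 4)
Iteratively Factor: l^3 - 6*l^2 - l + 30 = (l - 5)*(l^2 - l - 6) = (l - 5)*(l + 2)*(l - 3)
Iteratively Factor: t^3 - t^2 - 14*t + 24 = (t - 3)*(t^2 + 2*t - 8) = (t - 3)*(t - 2)*(t + 4)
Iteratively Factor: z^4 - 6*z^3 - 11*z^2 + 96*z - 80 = (z - 4)*(z^3 - 2*z^2 - 19*z + 20) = (z - 4)*(z - 1)*(z^2 - z - 20) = (z - 5)*(z - 4)*(z - 1)*(z + 4)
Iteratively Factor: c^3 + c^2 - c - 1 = (c - 1)*(c^2 + 2*c + 1) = (c - 1)*(c + 1)*(c + 1)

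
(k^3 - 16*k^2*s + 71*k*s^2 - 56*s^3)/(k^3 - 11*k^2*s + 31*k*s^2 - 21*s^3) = (-k + 8*s)/(-k + 3*s)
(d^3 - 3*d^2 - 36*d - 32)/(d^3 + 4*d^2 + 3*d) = (d^2 - 4*d - 32)/(d*(d + 3))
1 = 1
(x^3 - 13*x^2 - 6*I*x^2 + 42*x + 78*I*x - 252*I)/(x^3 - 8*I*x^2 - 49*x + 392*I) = (x^2 - 6*x*(1 + I) + 36*I)/(x^2 + x*(7 - 8*I) - 56*I)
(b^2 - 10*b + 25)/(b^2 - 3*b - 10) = (b - 5)/(b + 2)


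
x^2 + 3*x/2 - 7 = (x - 2)*(x + 7/2)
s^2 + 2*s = s*(s + 2)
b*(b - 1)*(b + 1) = b^3 - b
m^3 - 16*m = m*(m - 4)*(m + 4)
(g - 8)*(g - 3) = g^2 - 11*g + 24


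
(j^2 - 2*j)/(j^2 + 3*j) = (j - 2)/(j + 3)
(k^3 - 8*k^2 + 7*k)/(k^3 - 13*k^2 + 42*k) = (k - 1)/(k - 6)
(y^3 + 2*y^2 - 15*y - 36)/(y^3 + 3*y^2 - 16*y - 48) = (y + 3)/(y + 4)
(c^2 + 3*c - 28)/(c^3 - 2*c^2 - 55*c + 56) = (c - 4)/(c^2 - 9*c + 8)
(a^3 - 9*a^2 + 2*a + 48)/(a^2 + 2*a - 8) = (a^3 - 9*a^2 + 2*a + 48)/(a^2 + 2*a - 8)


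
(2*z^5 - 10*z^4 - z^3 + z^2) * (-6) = -12*z^5 + 60*z^4 + 6*z^3 - 6*z^2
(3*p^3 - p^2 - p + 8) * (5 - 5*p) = -15*p^4 + 20*p^3 - 45*p + 40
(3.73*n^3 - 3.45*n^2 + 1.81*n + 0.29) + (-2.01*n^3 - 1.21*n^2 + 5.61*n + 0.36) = 1.72*n^3 - 4.66*n^2 + 7.42*n + 0.65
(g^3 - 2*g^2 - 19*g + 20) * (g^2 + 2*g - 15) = g^5 - 38*g^3 + 12*g^2 + 325*g - 300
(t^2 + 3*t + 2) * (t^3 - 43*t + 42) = t^5 + 3*t^4 - 41*t^3 - 87*t^2 + 40*t + 84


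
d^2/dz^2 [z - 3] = 0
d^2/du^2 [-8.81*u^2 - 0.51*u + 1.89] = -17.6200000000000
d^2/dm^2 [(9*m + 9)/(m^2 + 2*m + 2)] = 18*(3*(-m - 1)*(m^2 + 2*m + 2) + 4*(m + 1)^3)/(m^2 + 2*m + 2)^3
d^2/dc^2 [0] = 0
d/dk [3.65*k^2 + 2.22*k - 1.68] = 7.3*k + 2.22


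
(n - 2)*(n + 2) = n^2 - 4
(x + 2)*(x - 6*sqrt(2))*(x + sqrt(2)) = x^3 - 5*sqrt(2)*x^2 + 2*x^2 - 10*sqrt(2)*x - 12*x - 24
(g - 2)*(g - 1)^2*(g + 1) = g^4 - 3*g^3 + g^2 + 3*g - 2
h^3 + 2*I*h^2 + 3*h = h*(h - I)*(h + 3*I)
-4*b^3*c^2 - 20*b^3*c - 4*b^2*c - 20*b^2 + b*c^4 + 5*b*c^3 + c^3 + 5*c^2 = (-2*b + c)*(2*b + c)*(c + 5)*(b*c + 1)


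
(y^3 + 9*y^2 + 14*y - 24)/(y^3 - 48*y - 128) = (y^2 + 5*y - 6)/(y^2 - 4*y - 32)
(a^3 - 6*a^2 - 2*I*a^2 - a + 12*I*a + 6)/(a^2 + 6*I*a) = (a^3 - 2*a^2*(3 + I) + a*(-1 + 12*I) + 6)/(a*(a + 6*I))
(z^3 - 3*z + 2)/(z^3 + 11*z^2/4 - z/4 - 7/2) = 4*(z - 1)/(4*z + 7)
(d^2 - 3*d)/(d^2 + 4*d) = (d - 3)/(d + 4)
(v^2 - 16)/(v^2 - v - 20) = (v - 4)/(v - 5)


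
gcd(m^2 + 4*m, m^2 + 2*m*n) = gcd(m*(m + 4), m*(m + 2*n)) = m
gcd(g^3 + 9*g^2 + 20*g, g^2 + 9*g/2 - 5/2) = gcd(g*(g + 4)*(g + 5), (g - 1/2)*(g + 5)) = g + 5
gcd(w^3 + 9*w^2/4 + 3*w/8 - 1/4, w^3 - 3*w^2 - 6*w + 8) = w + 2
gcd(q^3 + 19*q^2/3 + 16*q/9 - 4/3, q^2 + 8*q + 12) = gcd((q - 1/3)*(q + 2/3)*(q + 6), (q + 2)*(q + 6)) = q + 6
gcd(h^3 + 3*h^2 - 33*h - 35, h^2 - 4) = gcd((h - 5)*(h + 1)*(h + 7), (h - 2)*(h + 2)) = 1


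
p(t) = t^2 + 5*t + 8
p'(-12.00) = -19.00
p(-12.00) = 92.00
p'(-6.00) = -7.00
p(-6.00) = 14.00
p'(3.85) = 12.70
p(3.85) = 42.07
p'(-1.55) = 1.90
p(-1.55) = 2.65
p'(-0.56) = 3.88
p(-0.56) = 5.51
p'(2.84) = 10.68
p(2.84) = 30.27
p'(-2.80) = -0.60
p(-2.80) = 1.84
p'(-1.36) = 2.28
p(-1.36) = 3.05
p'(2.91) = 10.82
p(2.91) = 31.02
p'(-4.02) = -3.04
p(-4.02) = 4.06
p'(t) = 2*t + 5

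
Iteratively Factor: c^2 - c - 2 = (c + 1)*(c - 2)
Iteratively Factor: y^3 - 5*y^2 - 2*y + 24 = (y - 4)*(y^2 - y - 6) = (y - 4)*(y - 3)*(y + 2)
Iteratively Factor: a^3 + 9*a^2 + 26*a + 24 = (a + 4)*(a^2 + 5*a + 6) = (a + 3)*(a + 4)*(a + 2)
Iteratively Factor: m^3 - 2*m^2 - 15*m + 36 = (m - 3)*(m^2 + m - 12) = (m - 3)^2*(m + 4)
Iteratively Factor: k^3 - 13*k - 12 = (k + 3)*(k^2 - 3*k - 4) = (k - 4)*(k + 3)*(k + 1)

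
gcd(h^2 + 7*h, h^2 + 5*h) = h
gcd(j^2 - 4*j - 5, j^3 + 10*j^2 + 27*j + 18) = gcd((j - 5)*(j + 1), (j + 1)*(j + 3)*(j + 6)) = j + 1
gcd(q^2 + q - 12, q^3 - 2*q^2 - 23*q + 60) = q - 3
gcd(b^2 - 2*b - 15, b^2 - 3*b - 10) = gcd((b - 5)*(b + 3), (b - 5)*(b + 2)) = b - 5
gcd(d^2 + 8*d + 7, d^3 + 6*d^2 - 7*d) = d + 7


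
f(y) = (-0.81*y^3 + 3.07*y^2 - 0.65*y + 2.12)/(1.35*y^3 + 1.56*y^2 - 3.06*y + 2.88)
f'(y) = (-4.05*y^2 - 3.12*y + 3.06)*(-0.81*y^3 + 3.07*y^2 - 0.65*y + 2.12)/(1.35*y^3 + 1.56*y^2 - 3.06*y + 2.88)^2 + (-2.43*y^2 + 6.14*y - 0.65)/(1.35*y^3 + 1.56*y^2 - 3.06*y + 2.88) = (4.44089209850063e-16*y^5 - 5.4081*y^4 + 6.7122*y^3 - 23.9646*y^2 + 11.0688*y + 4.6152)/(1.8225*y^6 + 4.212*y^5 - 5.8284*y^4 - 1.7712*y^3 + 18.3492*y^2 - 17.6256*y + 8.2944)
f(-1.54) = 2.10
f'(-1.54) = -3.07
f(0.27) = 0.98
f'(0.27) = 1.24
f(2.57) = 0.25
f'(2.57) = -0.31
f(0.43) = 1.20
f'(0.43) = 1.38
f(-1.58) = 2.23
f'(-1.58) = -3.36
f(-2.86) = -6.68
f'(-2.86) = -14.35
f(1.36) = 0.98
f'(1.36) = -1.05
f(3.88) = -0.02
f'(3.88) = -0.13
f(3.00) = 0.13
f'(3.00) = -0.22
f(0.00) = 0.74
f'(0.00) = 0.56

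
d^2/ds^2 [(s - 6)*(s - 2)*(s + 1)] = 6*s - 14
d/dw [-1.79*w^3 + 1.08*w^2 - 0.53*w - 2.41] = -5.37*w^2 + 2.16*w - 0.53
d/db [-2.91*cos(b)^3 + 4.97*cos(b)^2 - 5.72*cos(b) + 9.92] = (8.73*cos(b)^2 - 9.94*cos(b) + 5.72)*sin(b)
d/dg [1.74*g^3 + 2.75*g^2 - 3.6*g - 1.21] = 5.22*g^2 + 5.5*g - 3.6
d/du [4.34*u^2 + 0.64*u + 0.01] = 8.68*u + 0.64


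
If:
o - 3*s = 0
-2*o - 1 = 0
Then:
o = -1/2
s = -1/6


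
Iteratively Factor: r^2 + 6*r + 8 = (r + 4)*(r + 2)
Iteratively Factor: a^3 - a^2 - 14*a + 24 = (a - 3)*(a^2 + 2*a - 8) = (a - 3)*(a - 2)*(a + 4)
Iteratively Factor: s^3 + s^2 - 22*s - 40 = (s + 2)*(s^2 - s - 20) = (s - 5)*(s + 2)*(s + 4)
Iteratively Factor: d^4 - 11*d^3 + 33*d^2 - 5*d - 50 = (d - 5)*(d^3 - 6*d^2 + 3*d + 10) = (d - 5)*(d + 1)*(d^2 - 7*d + 10) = (d - 5)^2*(d + 1)*(d - 2)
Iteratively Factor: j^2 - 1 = (j + 1)*(j - 1)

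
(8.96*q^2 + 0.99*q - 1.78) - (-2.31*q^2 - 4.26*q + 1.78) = 11.27*q^2 + 5.25*q - 3.56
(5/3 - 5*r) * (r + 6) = -5*r^2 - 85*r/3 + 10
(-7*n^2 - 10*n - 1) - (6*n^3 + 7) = -6*n^3 - 7*n^2 - 10*n - 8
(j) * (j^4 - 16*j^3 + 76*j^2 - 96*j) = j^5 - 16*j^4 + 76*j^3 - 96*j^2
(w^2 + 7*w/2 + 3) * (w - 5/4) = w^3 + 9*w^2/4 - 11*w/8 - 15/4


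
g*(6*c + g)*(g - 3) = 6*c*g^2 - 18*c*g + g^3 - 3*g^2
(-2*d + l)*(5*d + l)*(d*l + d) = -10*d^3*l - 10*d^3 + 3*d^2*l^2 + 3*d^2*l + d*l^3 + d*l^2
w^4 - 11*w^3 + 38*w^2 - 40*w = w*(w - 5)*(w - 4)*(w - 2)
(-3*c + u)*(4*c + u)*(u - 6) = -12*c^2*u + 72*c^2 + c*u^2 - 6*c*u + u^3 - 6*u^2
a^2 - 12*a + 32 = (a - 8)*(a - 4)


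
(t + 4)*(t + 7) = t^2 + 11*t + 28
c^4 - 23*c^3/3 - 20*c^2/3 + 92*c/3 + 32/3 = (c - 8)*(c - 2)*(c + 1/3)*(c + 2)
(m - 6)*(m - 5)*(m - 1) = m^3 - 12*m^2 + 41*m - 30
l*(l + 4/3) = l^2 + 4*l/3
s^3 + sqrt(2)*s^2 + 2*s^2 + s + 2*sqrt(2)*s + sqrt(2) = (s + 1)^2*(s + sqrt(2))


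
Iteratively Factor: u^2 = (u)*(u)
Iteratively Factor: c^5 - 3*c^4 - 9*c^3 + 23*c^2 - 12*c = (c - 1)*(c^4 - 2*c^3 - 11*c^2 + 12*c) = (c - 4)*(c - 1)*(c^3 + 2*c^2 - 3*c) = c*(c - 4)*(c - 1)*(c^2 + 2*c - 3) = c*(c - 4)*(c - 1)^2*(c + 3)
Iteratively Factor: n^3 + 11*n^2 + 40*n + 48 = (n + 3)*(n^2 + 8*n + 16) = (n + 3)*(n + 4)*(n + 4)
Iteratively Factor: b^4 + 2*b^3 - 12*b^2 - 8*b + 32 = (b - 2)*(b^3 + 4*b^2 - 4*b - 16) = (b - 2)*(b + 2)*(b^2 + 2*b - 8) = (b - 2)*(b + 2)*(b + 4)*(b - 2)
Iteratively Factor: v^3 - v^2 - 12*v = (v + 3)*(v^2 - 4*v) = (v - 4)*(v + 3)*(v)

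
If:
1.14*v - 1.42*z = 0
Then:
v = 1.24561403508772*z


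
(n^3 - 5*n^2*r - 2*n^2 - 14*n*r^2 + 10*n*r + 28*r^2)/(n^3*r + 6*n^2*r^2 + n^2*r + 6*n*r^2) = (n^3 - 5*n^2*r - 2*n^2 - 14*n*r^2 + 10*n*r + 28*r^2)/(n*r*(n^2 + 6*n*r + n + 6*r))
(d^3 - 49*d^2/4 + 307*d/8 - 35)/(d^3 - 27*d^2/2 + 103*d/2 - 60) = (d - 7/4)/(d - 3)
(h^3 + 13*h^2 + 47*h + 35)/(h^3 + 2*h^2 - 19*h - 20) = (h + 7)/(h - 4)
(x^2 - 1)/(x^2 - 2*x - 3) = (x - 1)/(x - 3)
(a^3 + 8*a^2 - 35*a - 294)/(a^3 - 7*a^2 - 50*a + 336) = (a + 7)/(a - 8)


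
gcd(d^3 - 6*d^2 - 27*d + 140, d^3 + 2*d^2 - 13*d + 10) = d + 5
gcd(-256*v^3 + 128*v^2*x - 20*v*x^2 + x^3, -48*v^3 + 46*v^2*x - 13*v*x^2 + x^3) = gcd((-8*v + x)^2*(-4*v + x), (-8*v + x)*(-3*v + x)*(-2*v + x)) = -8*v + x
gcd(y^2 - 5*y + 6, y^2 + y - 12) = y - 3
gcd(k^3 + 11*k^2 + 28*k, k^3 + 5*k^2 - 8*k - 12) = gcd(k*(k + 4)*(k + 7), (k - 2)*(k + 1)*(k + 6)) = 1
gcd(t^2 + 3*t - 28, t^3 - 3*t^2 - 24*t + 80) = t - 4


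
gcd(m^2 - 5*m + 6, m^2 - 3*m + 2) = m - 2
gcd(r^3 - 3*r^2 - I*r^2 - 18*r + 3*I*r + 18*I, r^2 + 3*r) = r + 3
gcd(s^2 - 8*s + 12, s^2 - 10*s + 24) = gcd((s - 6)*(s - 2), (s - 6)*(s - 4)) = s - 6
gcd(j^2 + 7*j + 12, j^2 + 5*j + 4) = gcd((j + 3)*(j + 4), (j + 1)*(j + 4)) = j + 4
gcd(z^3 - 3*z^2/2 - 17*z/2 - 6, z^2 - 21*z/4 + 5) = z - 4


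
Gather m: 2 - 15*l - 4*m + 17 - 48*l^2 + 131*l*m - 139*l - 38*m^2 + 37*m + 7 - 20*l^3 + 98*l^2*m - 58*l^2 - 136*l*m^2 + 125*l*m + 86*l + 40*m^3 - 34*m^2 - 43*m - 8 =-20*l^3 - 106*l^2 - 68*l + 40*m^3 + m^2*(-136*l - 72) + m*(98*l^2 + 256*l - 10) + 18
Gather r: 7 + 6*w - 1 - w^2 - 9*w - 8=-w^2 - 3*w - 2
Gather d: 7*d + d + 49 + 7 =8*d + 56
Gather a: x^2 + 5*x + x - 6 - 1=x^2 + 6*x - 7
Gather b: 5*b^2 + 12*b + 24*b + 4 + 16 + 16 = 5*b^2 + 36*b + 36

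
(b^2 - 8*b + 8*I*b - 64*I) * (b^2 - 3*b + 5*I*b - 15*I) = b^4 - 11*b^3 + 13*I*b^3 - 16*b^2 - 143*I*b^2 + 440*b + 312*I*b - 960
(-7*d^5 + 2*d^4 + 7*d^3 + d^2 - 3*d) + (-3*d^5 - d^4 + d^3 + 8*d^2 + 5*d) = -10*d^5 + d^4 + 8*d^3 + 9*d^2 + 2*d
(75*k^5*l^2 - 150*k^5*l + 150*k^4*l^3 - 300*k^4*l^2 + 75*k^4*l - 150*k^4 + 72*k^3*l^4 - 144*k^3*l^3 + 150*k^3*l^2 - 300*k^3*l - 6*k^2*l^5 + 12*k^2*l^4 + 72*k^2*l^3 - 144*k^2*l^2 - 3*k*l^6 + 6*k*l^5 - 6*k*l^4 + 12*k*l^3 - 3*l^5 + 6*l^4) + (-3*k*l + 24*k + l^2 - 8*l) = 75*k^5*l^2 - 150*k^5*l + 150*k^4*l^3 - 300*k^4*l^2 + 75*k^4*l - 150*k^4 + 72*k^3*l^4 - 144*k^3*l^3 + 150*k^3*l^2 - 300*k^3*l - 6*k^2*l^5 + 12*k^2*l^4 + 72*k^2*l^3 - 144*k^2*l^2 - 3*k*l^6 + 6*k*l^5 - 6*k*l^4 + 12*k*l^3 - 3*k*l + 24*k - 3*l^5 + 6*l^4 + l^2 - 8*l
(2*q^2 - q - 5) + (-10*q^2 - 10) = -8*q^2 - q - 15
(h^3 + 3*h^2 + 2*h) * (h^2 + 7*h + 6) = h^5 + 10*h^4 + 29*h^3 + 32*h^2 + 12*h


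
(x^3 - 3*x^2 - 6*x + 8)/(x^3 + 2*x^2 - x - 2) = (x - 4)/(x + 1)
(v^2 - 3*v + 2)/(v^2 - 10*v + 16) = (v - 1)/(v - 8)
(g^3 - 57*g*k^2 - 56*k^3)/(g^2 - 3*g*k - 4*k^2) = (g^2 - g*k - 56*k^2)/(g - 4*k)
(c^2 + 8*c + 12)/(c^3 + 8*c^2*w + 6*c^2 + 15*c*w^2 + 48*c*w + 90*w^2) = (c + 2)/(c^2 + 8*c*w + 15*w^2)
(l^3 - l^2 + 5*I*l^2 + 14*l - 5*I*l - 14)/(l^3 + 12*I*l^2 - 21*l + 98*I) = (l - 1)/(l + 7*I)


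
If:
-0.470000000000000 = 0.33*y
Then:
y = -1.42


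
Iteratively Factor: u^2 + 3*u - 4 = (u - 1)*(u + 4)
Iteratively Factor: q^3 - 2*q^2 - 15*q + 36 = (q - 3)*(q^2 + q - 12) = (q - 3)*(q + 4)*(q - 3)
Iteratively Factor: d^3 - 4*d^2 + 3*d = (d - 3)*(d^2 - d) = d*(d - 3)*(d - 1)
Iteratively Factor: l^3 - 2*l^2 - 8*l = (l + 2)*(l^2 - 4*l) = l*(l + 2)*(l - 4)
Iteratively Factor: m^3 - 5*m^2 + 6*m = (m - 2)*(m^2 - 3*m) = (m - 3)*(m - 2)*(m)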